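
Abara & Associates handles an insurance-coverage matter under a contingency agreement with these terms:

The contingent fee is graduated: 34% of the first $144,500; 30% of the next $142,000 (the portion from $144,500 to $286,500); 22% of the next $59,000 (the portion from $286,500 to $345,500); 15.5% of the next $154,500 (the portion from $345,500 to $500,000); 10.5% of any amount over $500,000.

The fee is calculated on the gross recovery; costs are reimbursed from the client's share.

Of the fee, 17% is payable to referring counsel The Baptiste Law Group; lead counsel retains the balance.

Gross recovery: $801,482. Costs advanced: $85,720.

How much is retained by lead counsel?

Fee base is the gross recovery, $801,482; costs are reimbursed separately.
First $144,500 at 34% = $49,130.00
Next $142,000 at 30% = $42,600.00
Next $59,000 at 22% = $12,980.00
Next $154,500 at 15.5% = $23,947.50
Remaining $301,482 at 10.5% = $31,655.61
Fee: $49,130.00 + $42,600.00 + $12,980.00 + $23,947.50 + $31,655.61 = $160,313.11
Referral share: 17% of $160,313.11 = $27,253.23; lead counsel retains $160,313.11 − $27,253.23 = $133,059.88.

$133,059.88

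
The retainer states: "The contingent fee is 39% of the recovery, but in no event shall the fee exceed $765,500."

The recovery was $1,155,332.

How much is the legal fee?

$450,579.48

39% of $1,155,332 = $450,579.48
That is under the $765,500 cap.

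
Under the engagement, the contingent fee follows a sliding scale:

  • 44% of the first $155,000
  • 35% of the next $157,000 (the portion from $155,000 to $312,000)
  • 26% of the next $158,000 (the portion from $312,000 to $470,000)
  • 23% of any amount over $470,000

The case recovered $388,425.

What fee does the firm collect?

$143,020.50

First $155,000 at 44% = $68,200.00
Next $157,000 at 35% = $54,950.00
Remaining $76,425 at 26% = $19,870.50
Fee: $68,200.00 + $54,950.00 + $19,870.50 = $143,020.50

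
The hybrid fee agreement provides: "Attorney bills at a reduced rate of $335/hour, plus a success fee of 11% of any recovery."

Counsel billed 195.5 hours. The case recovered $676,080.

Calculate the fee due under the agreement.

$139,861.30

Hourly: 195.5 × $335 = $65,492.50
Success fee: 11% of $676,080 = $74,368.80
Total: $65,492.50 + $74,368.80 = $139,861.30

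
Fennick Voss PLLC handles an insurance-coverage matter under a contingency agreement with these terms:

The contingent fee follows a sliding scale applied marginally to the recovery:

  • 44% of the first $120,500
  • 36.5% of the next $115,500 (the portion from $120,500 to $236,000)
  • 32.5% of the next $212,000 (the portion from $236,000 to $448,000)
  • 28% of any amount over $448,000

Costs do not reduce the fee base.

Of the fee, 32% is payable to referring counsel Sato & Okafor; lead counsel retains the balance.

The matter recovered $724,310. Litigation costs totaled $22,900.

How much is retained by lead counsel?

$164,182.12

Fee base is the gross recovery, $724,310; costs are reimbursed separately.
First $120,500 at 44% = $53,020.00
Next $115,500 at 36.5% = $42,157.50
Next $212,000 at 32.5% = $68,900.00
Remaining $276,310 at 28% = $77,366.80
Fee: $53,020.00 + $42,157.50 + $68,900.00 + $77,366.80 = $241,444.30
Referral share: 32% of $241,444.30 = $77,262.18; lead counsel retains $241,444.30 − $77,262.18 = $164,182.12.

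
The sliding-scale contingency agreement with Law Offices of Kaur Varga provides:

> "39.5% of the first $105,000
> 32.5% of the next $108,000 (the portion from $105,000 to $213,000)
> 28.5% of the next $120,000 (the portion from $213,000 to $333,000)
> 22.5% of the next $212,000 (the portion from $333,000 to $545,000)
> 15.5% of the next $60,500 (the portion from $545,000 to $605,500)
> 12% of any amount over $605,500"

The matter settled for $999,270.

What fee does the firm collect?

$215,104.90

First $105,000 at 39.5% = $41,475.00
Next $108,000 at 32.5% = $35,100.00
Next $120,000 at 28.5% = $34,200.00
Next $212,000 at 22.5% = $47,700.00
Next $60,500 at 15.5% = $9,377.50
Remaining $393,770 at 12% = $47,252.40
Fee: $41,475.00 + $35,100.00 + $34,200.00 + $47,700.00 + $9,377.50 + $47,252.40 = $215,104.90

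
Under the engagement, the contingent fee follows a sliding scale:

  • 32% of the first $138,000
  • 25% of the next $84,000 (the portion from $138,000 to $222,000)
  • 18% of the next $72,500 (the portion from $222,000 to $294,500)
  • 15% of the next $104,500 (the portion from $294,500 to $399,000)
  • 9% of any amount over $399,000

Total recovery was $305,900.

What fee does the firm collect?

$79,920.00

First $138,000 at 32% = $44,160.00
Next $84,000 at 25% = $21,000.00
Next $72,500 at 18% = $13,050.00
Remaining $11,400 at 15% = $1,710.00
Fee: $44,160.00 + $21,000.00 + $13,050.00 + $1,710.00 = $79,920.00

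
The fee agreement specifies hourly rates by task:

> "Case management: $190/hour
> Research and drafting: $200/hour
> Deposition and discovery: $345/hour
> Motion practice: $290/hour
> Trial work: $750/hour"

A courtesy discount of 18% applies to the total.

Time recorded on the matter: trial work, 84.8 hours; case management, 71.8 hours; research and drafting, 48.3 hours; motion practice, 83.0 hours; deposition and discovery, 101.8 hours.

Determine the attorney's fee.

Case management: 71.8 × $190 = $13,642.00
Research and drafting: 48.3 × $200 = $9,660.00
Deposition and discovery: 101.8 × $345 = $35,121.00
Motion practice: 83.0 × $290 = $24,070.00
Trial work: 84.8 × $750 = $63,600.00
Subtotal: $146,093.00
Less 18% discount: −$26,296.74
Total: $146,093.00 − $26,296.74 = $119,796.26

$119,796.26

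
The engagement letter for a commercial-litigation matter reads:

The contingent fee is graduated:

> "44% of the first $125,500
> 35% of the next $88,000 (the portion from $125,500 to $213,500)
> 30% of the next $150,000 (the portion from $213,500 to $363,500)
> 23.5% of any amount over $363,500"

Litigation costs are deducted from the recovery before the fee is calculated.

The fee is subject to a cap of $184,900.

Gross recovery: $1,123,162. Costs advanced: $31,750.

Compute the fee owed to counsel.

$184,900.00

Fee base (net of costs): $1,123,162 − $31,750 = $1,091,412
First $125,500 at 44% = $55,220.00
Next $88,000 at 35% = $30,800.00
Next $150,000 at 30% = $45,000.00
Remaining $727,912 at 23.5% = $171,059.32
Fee: $55,220.00 + $30,800.00 + $45,000.00 + $171,059.32 = $302,079.32
$302,079.32 exceeds the $184,900 cap, so the fee is capped at $184,900.00.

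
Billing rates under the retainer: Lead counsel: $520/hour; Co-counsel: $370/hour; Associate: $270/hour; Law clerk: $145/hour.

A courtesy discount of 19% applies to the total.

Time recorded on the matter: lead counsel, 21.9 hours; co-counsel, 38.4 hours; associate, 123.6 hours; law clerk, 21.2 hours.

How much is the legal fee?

$50,254.02

Lead counsel: 21.9 × $520 = $11,388.00
Co-counsel: 38.4 × $370 = $14,208.00
Associate: 123.6 × $270 = $33,372.00
Law clerk: 21.2 × $145 = $3,074.00
Subtotal: $62,042.00
Less 19% discount: −$11,787.98
Total: $62,042.00 − $11,787.98 = $50,254.02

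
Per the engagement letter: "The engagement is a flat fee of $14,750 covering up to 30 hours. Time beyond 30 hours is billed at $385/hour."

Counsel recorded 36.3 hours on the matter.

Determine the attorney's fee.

Flat fee: $14,750.00
Excess hours: 36.3 − 30 = 6.3
Overrun: 6.3 × $385 = $2,425.50
Total: $14,750.00 + $2,425.50 = $17,175.50

$17,175.50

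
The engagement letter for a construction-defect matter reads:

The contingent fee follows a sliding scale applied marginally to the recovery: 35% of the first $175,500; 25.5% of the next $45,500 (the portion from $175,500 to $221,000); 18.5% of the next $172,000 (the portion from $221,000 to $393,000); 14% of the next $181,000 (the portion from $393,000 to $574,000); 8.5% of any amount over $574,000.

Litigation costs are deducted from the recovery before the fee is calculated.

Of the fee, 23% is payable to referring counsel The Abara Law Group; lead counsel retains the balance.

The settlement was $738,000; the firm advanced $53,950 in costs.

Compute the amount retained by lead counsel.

Fee base (net of costs): $738,000 − $53,950 = $684,050
First $175,500 at 35% = $61,425.00
Next $45,500 at 25.5% = $11,602.50
Next $172,000 at 18.5% = $31,820.00
Next $181,000 at 14% = $25,340.00
Remaining $110,050 at 8.5% = $9,354.25
Fee: $61,425.00 + $11,602.50 + $31,820.00 + $25,340.00 + $9,354.25 = $139,541.75
Referral share: 23% of $139,541.75 = $32,094.60; lead counsel retains $139,541.75 − $32,094.60 = $107,447.15.

$107,447.15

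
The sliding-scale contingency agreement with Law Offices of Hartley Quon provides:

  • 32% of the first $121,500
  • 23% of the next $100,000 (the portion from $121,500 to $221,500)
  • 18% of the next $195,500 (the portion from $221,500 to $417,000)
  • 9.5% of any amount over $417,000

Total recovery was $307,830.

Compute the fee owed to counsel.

$77,419.40

First $121,500 at 32% = $38,880.00
Next $100,000 at 23% = $23,000.00
Remaining $86,330 at 18% = $15,539.40
Fee: $38,880.00 + $23,000.00 + $15,539.40 = $77,419.40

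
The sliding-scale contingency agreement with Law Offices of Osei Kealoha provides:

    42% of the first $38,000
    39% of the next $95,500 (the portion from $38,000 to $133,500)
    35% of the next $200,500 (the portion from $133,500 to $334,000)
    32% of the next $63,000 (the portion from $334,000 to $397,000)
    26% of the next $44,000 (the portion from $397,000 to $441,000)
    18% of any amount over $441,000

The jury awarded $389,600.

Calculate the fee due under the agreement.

First $38,000 at 42% = $15,960.00
Next $95,500 at 39% = $37,245.00
Next $200,500 at 35% = $70,175.00
Remaining $55,600 at 32% = $17,792.00
Fee: $15,960.00 + $37,245.00 + $70,175.00 + $17,792.00 = $141,172.00

$141,172.00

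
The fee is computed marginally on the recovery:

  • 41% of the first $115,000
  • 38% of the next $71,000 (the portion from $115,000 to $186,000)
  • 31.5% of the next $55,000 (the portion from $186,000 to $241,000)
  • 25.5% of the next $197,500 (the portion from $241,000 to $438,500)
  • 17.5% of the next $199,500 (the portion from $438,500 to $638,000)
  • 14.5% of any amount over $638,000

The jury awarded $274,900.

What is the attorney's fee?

First $115,000 at 41% = $47,150.00
Next $71,000 at 38% = $26,980.00
Next $55,000 at 31.5% = $17,325.00
Remaining $33,900 at 25.5% = $8,644.50
Fee: $47,150.00 + $26,980.00 + $17,325.00 + $8,644.50 = $100,099.50

$100,099.50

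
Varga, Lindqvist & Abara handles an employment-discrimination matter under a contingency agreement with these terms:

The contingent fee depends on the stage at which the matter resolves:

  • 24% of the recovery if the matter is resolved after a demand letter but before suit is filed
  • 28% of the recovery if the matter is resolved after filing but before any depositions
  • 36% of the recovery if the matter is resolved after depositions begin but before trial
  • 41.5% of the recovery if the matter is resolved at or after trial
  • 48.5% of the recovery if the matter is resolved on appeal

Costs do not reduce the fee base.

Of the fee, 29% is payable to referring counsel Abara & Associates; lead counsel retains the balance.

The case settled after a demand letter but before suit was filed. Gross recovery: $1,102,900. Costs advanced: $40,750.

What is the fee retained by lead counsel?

Fee base is the gross recovery, $1,102,900; costs are reimbursed separately.
The matter settled after a demand letter but before suit was filed, so the 24% rate applies.
$1,102,900 × 24% = $264,696.00
Referral share: 29% of $264,696.00 = $76,761.84; lead counsel retains $264,696.00 − $76,761.84 = $187,934.16.

$187,934.16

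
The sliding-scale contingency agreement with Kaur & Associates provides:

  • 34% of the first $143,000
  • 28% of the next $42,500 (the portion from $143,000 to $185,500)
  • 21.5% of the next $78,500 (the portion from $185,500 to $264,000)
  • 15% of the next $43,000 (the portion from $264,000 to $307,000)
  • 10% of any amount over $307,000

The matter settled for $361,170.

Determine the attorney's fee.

$89,264.50

First $143,000 at 34% = $48,620.00
Next $42,500 at 28% = $11,900.00
Next $78,500 at 21.5% = $16,877.50
Next $43,000 at 15% = $6,450.00
Remaining $54,170 at 10% = $5,417.00
Fee: $48,620.00 + $11,900.00 + $16,877.50 + $6,450.00 + $5,417.00 = $89,264.50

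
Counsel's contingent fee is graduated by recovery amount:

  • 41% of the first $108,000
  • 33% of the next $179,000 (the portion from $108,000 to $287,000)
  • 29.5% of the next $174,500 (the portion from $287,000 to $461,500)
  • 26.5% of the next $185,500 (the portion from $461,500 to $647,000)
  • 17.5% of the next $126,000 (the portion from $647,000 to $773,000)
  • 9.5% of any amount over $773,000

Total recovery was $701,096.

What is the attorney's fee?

First $108,000 at 41% = $44,280.00
Next $179,000 at 33% = $59,070.00
Next $174,500 at 29.5% = $51,477.50
Next $185,500 at 26.5% = $49,157.50
Remaining $54,096 at 17.5% = $9,466.80
Fee: $44,280.00 + $59,070.00 + $51,477.50 + $49,157.50 + $9,466.80 = $213,451.80

$213,451.80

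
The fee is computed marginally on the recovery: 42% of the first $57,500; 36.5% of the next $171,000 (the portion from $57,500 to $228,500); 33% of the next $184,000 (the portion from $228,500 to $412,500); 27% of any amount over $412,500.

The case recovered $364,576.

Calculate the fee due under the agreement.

First $57,500 at 42% = $24,150.00
Next $171,000 at 36.5% = $62,415.00
Remaining $136,076 at 33% = $44,905.08
Fee: $24,150.00 + $62,415.00 + $44,905.08 = $131,470.08

$131,470.08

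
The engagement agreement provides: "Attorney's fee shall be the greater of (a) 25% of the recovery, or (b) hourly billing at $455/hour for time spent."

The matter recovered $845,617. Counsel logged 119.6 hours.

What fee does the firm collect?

$211,404.25

(a) 25% of $845,617 = $211,404.25
(b) 119.6 × $455 = $54,418.00
The greater is (a): $211,404.25.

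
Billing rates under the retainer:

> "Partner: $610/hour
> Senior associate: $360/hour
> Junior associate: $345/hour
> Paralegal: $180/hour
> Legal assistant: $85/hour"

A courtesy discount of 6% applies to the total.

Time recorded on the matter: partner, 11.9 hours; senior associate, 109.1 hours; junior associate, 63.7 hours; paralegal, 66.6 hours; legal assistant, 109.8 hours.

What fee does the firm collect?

$84,442.55

Partner: 11.9 × $610 = $7,259.00
Senior associate: 109.1 × $360 = $39,276.00
Junior associate: 63.7 × $345 = $21,976.50
Paralegal: 66.6 × $180 = $11,988.00
Legal assistant: 109.8 × $85 = $9,333.00
Subtotal: $89,832.50
Less 6% discount: −$5,389.95
Total: $89,832.50 − $5,389.95 = $84,442.55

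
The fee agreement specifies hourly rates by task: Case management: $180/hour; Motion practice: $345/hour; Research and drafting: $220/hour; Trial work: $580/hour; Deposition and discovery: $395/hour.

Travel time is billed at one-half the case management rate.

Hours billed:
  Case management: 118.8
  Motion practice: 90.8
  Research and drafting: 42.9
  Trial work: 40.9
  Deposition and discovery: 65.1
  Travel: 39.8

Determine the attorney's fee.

$115,166.50

Case management: 118.8 × $180 = $21,384.00
Motion practice: 90.8 × $345 = $31,326.00
Research and drafting: 42.9 × $220 = $9,438.00
Trial work: 40.9 × $580 = $23,722.00
Deposition and discovery: 65.1 × $395 = $25,714.50
Subtotal: $21,384.00 + $31,326.00 + $9,438.00 + $23,722.00 + $25,714.50 = $111,584.50
Travel: 39.8 × ($180 ÷ 2) = 39.8 × $90.00 = $3,582.00
Total: $111,584.50 + $3,582.00 = $115,166.50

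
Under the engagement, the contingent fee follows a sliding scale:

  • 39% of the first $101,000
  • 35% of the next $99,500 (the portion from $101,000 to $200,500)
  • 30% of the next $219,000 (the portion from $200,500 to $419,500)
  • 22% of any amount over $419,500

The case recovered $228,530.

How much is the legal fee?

$82,624.00

First $101,000 at 39% = $39,390.00
Next $99,500 at 35% = $34,825.00
Remaining $28,030 at 30% = $8,409.00
Fee: $39,390.00 + $34,825.00 + $8,409.00 = $82,624.00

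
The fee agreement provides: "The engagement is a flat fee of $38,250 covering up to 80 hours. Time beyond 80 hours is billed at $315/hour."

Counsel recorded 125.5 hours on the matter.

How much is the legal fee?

$52,582.50

Flat fee: $38,250.00
Excess hours: 125.5 − 80 = 45.5
Overrun: 45.5 × $315 = $14,332.50
Total: $38,250.00 + $14,332.50 = $52,582.50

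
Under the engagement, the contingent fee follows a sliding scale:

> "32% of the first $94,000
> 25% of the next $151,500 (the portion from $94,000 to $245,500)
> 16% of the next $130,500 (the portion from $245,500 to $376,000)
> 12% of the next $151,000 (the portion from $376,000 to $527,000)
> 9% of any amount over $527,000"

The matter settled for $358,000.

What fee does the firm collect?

$85,955.00

First $94,000 at 32% = $30,080.00
Next $151,500 at 25% = $37,875.00
Remaining $112,500 at 16% = $18,000.00
Fee: $30,080.00 + $37,875.00 + $18,000.00 = $85,955.00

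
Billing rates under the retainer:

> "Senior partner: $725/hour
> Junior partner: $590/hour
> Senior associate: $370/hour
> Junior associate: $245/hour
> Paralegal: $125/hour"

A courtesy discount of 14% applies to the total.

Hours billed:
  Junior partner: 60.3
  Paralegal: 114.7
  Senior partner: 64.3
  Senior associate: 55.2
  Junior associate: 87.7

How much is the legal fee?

Senior partner: 64.3 × $725 = $46,617.50
Junior partner: 60.3 × $590 = $35,577.00
Senior associate: 55.2 × $370 = $20,424.00
Junior associate: 87.7 × $245 = $21,486.50
Paralegal: 114.7 × $125 = $14,337.50
Subtotal: $138,442.50
Less 14% discount: −$19,381.95
Total: $138,442.50 − $19,381.95 = $119,060.55

$119,060.55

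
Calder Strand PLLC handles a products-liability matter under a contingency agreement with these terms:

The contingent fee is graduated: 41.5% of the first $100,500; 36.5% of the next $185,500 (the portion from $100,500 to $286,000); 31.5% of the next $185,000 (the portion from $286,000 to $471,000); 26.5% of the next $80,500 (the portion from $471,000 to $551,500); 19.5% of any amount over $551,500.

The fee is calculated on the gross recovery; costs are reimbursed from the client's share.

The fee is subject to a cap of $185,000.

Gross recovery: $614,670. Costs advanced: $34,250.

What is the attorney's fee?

Fee base is the gross recovery, $614,670; costs are reimbursed separately.
First $100,500 at 41.5% = $41,707.50
Next $185,500 at 36.5% = $67,707.50
Next $185,000 at 31.5% = $58,275.00
Next $80,500 at 26.5% = $21,332.50
Remaining $63,170 at 19.5% = $12,318.15
Fee: $41,707.50 + $67,707.50 + $58,275.00 + $21,332.50 + $12,318.15 = $201,340.65
$201,340.65 exceeds the $185,000 cap, so the fee is capped at $185,000.00.

$185,000.00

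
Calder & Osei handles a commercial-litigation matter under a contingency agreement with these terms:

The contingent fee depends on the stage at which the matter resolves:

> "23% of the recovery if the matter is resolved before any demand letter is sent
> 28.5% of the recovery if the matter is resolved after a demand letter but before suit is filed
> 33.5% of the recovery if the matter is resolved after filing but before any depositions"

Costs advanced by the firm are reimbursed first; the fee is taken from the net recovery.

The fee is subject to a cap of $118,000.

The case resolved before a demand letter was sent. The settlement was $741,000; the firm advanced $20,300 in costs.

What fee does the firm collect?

$118,000.00

Fee base (net of costs): $741,000 − $20,300 = $720,700
The matter resolved before a demand letter was sent, so the 23% rate applies.
$720,700 × 23% = $165,761.00
$165,761.00 exceeds the $118,000 cap, so the fee is capped at $118,000.00.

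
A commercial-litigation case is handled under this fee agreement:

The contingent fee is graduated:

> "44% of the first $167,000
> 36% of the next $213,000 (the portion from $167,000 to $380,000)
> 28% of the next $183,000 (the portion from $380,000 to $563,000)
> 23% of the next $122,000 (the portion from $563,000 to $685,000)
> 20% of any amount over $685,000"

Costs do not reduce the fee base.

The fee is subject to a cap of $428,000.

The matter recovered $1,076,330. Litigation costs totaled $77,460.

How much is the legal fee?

$307,726.00

Fee base is the gross recovery, $1,076,330; costs are reimbursed separately.
First $167,000 at 44% = $73,480.00
Next $213,000 at 36% = $76,680.00
Next $183,000 at 28% = $51,240.00
Next $122,000 at 23% = $28,060.00
Remaining $391,330 at 20% = $78,266.00
Fee: $73,480.00 + $76,680.00 + $51,240.00 + $28,060.00 + $78,266.00 = $307,726.00
$307,726.00 is under the $428,000 cap.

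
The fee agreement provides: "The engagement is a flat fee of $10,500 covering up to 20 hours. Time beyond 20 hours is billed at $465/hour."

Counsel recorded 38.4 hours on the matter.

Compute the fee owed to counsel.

Flat fee: $10,500.00
Excess hours: 38.4 − 20 = 18.4
Overrun: 18.4 × $465 = $8,556.00
Total: $10,500.00 + $8,556.00 = $19,056.00

$19,056.00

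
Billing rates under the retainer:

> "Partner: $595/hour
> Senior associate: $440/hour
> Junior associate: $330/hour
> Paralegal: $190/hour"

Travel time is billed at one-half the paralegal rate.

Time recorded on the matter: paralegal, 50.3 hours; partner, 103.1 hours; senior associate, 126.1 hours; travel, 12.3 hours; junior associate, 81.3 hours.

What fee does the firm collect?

$154,383.00

Partner: 103.1 × $595 = $61,344.50
Senior associate: 126.1 × $440 = $55,484.00
Junior associate: 81.3 × $330 = $26,829.00
Paralegal: 50.3 × $190 = $9,557.00
Subtotal: $61,344.50 + $55,484.00 + $26,829.00 + $9,557.00 = $153,214.50
Travel: 12.3 × ($190 ÷ 2) = 12.3 × $95.00 = $1,168.50
Total: $153,214.50 + $1,168.50 = $154,383.00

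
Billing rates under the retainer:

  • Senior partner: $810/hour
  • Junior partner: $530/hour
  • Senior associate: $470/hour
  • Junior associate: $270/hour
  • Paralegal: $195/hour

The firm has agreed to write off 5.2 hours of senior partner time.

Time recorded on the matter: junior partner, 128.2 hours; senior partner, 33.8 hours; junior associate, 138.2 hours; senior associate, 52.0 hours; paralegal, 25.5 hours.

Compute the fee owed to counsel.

$157,838.50

Senior partner: 33.8 × $810 = $27,378.00
Junior partner: 128.2 × $530 = $67,946.00
Senior associate: 52.0 × $470 = $24,440.00
Junior associate: 138.2 × $270 = $37,314.00
Paralegal: 25.5 × $195 = $4,972.50
Subtotal: $162,050.50
Write-off: 5.2 × $810 = $4,212.00
Total: $162,050.50 − $4,212.00 = $157,838.50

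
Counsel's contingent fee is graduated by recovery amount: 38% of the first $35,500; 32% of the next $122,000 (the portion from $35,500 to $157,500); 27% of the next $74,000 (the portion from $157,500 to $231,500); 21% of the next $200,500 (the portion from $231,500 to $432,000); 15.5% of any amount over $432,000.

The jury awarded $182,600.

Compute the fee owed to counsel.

First $35,500 at 38% = $13,490.00
Next $122,000 at 32% = $39,040.00
Remaining $25,100 at 27% = $6,777.00
Fee: $13,490.00 + $39,040.00 + $6,777.00 = $59,307.00

$59,307.00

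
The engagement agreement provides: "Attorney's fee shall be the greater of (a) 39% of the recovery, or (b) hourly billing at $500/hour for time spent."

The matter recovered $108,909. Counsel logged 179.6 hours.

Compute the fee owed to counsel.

(a) 39% of $108,909 = $42,474.51
(b) 179.6 × $500 = $89,800.00
The greater is (b): $89,800.00.

$89,800.00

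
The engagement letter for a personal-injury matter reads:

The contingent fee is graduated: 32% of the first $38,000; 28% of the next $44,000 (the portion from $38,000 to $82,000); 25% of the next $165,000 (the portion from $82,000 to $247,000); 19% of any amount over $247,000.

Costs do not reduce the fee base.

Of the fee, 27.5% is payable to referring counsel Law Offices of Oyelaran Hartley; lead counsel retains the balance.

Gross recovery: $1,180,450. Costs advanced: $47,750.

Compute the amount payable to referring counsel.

Fee base is the gross recovery, $1,180,450; costs are reimbursed separately.
First $38,000 at 32% = $12,160.00
Next $44,000 at 28% = $12,320.00
Next $165,000 at 25% = $41,250.00
Remaining $933,450 at 19% = $177,355.50
Fee: $12,160.00 + $12,320.00 + $41,250.00 + $177,355.50 = $243,085.50
Referral share: 27.5% of $243,085.50 = $66,848.51; lead counsel retains $243,085.50 − $66,848.51 = $176,236.99.

$66,848.51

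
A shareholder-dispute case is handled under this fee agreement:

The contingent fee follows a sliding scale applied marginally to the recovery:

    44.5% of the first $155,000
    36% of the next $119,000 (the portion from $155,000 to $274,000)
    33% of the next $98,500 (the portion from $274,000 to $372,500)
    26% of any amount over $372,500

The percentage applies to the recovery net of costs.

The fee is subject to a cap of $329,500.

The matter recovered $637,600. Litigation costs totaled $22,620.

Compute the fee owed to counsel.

$207,364.80

Fee base (net of costs): $637,600 − $22,620 = $614,980
First $155,000 at 44.5% = $68,975.00
Next $119,000 at 36% = $42,840.00
Next $98,500 at 33% = $32,505.00
Remaining $242,480 at 26% = $63,044.80
Fee: $68,975.00 + $42,840.00 + $32,505.00 + $63,044.80 = $207,364.80
$207,364.80 is under the $329,500 cap.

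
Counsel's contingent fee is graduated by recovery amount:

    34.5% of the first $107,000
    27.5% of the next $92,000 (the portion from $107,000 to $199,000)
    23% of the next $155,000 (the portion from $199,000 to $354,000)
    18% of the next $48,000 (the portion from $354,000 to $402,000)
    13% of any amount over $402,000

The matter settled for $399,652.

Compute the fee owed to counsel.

$106,082.36

First $107,000 at 34.5% = $36,915.00
Next $92,000 at 27.5% = $25,300.00
Next $155,000 at 23% = $35,650.00
Remaining $45,652 at 18% = $8,217.36
Fee: $36,915.00 + $25,300.00 + $35,650.00 + $8,217.36 = $106,082.36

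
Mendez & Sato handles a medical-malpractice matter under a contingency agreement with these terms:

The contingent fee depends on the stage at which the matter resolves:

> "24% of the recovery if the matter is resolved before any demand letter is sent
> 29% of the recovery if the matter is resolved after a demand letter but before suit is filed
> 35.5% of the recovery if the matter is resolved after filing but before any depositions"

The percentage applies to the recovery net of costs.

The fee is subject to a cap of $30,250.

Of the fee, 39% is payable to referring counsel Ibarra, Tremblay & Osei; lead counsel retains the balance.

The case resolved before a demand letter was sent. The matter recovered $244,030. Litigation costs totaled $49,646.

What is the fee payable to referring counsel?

$11,797.50

Fee base (net of costs): $244,030 − $49,646 = $194,384
The matter resolved before a demand letter was sent, so the 24% rate applies.
$194,384 × 24% = $46,652.16
$46,652.16 exceeds the $30,250 cap, so the fee is capped at $30,250.00.
Referral share: 39% of $30,250.00 = $11,797.50; lead counsel retains $30,250.00 − $11,797.50 = $18,452.50.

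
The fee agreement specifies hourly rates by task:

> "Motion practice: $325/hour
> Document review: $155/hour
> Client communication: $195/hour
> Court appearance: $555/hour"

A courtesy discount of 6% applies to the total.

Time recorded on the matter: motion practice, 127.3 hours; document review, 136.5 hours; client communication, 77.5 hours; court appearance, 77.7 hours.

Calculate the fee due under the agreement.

$113,520.04

Motion practice: 127.3 × $325 = $41,372.50
Document review: 136.5 × $155 = $21,157.50
Client communication: 77.5 × $195 = $15,112.50
Court appearance: 77.7 × $555 = $43,123.50
Subtotal: $120,766.00
Less 6% discount: −$7,245.96
Total: $120,766.00 − $7,245.96 = $113,520.04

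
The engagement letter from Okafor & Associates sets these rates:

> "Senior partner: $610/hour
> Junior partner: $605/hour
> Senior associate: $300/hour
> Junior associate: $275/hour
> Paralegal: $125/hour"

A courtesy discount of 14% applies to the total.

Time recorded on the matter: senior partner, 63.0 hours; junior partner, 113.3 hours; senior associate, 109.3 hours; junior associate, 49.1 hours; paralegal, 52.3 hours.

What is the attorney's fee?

Senior partner: 63.0 × $610 = $38,430.00
Junior partner: 113.3 × $605 = $68,546.50
Senior associate: 109.3 × $300 = $32,790.00
Junior associate: 49.1 × $275 = $13,502.50
Paralegal: 52.3 × $125 = $6,537.50
Subtotal: $159,806.50
Less 14% discount: −$22,372.91
Total: $159,806.50 − $22,372.91 = $137,433.59

$137,433.59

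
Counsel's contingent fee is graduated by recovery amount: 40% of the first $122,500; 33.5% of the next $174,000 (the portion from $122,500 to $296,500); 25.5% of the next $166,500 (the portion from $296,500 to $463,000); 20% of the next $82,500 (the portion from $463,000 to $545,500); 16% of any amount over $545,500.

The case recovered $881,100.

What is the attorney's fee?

$219,943.50

First $122,500 at 40% = $49,000.00
Next $174,000 at 33.5% = $58,290.00
Next $166,500 at 25.5% = $42,457.50
Next $82,500 at 20% = $16,500.00
Remaining $335,600 at 16% = $53,696.00
Fee: $49,000.00 + $58,290.00 + $42,457.50 + $16,500.00 + $53,696.00 = $219,943.50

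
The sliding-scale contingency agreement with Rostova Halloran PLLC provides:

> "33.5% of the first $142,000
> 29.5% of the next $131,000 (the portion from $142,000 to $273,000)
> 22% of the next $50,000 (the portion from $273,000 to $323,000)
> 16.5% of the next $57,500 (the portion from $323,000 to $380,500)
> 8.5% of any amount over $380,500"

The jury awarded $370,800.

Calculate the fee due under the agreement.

$105,102.00

First $142,000 at 33.5% = $47,570.00
Next $131,000 at 29.5% = $38,645.00
Next $50,000 at 22% = $11,000.00
Remaining $47,800 at 16.5% = $7,887.00
Fee: $47,570.00 + $38,645.00 + $11,000.00 + $7,887.00 = $105,102.00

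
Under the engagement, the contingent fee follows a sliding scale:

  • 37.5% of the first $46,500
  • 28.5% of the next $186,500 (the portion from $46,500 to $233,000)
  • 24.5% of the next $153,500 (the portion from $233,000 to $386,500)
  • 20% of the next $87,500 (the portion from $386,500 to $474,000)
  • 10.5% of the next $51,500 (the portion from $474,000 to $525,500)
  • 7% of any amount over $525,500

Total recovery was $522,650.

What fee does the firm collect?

$130,805.75

First $46,500 at 37.5% = $17,437.50
Next $186,500 at 28.5% = $53,152.50
Next $153,500 at 24.5% = $37,607.50
Next $87,500 at 20% = $17,500.00
Remaining $48,650 at 10.5% = $5,108.25
Fee: $17,437.50 + $53,152.50 + $37,607.50 + $17,500.00 + $5,108.25 = $130,805.75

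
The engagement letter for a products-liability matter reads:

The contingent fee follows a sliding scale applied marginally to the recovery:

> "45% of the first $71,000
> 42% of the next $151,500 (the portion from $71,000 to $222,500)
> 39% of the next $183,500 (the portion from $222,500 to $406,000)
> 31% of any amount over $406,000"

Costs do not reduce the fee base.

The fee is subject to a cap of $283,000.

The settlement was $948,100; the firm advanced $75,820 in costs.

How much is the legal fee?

Fee base is the gross recovery, $948,100; costs are reimbursed separately.
First $71,000 at 45% = $31,950.00
Next $151,500 at 42% = $63,630.00
Next $183,500 at 39% = $71,565.00
Remaining $542,100 at 31% = $168,051.00
Fee: $31,950.00 + $63,630.00 + $71,565.00 + $168,051.00 = $335,196.00
$335,196.00 exceeds the $283,000 cap, so the fee is capped at $283,000.00.

$283,000.00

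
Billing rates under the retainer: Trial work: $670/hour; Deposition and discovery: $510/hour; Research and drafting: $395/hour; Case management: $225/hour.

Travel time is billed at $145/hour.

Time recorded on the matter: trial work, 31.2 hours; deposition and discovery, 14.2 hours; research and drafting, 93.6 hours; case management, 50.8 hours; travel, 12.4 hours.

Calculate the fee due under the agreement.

Trial work: 31.2 × $670 = $20,904.00
Deposition and discovery: 14.2 × $510 = $7,242.00
Research and drafting: 93.6 × $395 = $36,972.00
Case management: 50.8 × $225 = $11,430.00
Subtotal: $20,904.00 + $7,242.00 + $36,972.00 + $11,430.00 = $76,548.00
Travel: 12.4 × $145 = $1,798.00
Total: $76,548.00 + $1,798.00 = $78,346.00

$78,346.00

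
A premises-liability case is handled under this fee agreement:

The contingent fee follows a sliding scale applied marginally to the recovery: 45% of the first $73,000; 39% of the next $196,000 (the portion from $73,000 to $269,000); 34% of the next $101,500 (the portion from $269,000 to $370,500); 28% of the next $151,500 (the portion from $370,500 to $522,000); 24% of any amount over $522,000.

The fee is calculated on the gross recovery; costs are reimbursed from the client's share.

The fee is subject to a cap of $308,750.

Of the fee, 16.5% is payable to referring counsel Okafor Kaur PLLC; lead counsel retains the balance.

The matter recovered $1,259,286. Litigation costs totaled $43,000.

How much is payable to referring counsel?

Fee base is the gross recovery, $1,259,286; costs are reimbursed separately.
First $73,000 at 45% = $32,850.00
Next $196,000 at 39% = $76,440.00
Next $101,500 at 34% = $34,510.00
Next $151,500 at 28% = $42,420.00
Remaining $737,286 at 24% = $176,948.64
Fee: $32,850.00 + $76,440.00 + $34,510.00 + $42,420.00 + $176,948.64 = $363,168.64
$363,168.64 exceeds the $308,750 cap, so the fee is capped at $308,750.00.
Referral share: 16.5% of $308,750.00 = $50,943.75; lead counsel retains $308,750.00 − $50,943.75 = $257,806.25.

$50,943.75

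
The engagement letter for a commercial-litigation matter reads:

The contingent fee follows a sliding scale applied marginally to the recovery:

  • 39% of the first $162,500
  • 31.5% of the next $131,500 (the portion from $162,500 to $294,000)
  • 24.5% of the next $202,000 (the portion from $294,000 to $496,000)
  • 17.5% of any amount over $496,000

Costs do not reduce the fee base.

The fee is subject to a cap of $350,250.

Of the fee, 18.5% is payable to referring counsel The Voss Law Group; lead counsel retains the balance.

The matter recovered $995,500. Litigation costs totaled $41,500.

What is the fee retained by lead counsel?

Fee base is the gross recovery, $995,500; costs are reimbursed separately.
First $162,500 at 39% = $63,375.00
Next $131,500 at 31.5% = $41,422.50
Next $202,000 at 24.5% = $49,490.00
Remaining $499,500 at 17.5% = $87,412.50
Fee: $63,375.00 + $41,422.50 + $49,490.00 + $87,412.50 = $241,700.00
$241,700.00 is under the $350,250 cap.
Referral share: 18.5% of $241,700.00 = $44,714.50; lead counsel retains $241,700.00 − $44,714.50 = $196,985.50.

$196,985.50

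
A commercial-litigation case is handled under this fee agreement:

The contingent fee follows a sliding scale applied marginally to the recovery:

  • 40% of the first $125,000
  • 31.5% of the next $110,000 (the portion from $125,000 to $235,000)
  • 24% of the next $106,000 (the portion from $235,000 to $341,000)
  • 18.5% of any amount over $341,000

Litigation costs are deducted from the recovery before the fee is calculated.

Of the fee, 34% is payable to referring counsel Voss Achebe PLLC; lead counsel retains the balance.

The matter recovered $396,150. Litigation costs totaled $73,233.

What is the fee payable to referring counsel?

$35,955.03

Fee base (net of costs): $396,150 − $73,233 = $322,917
First $125,000 at 40% = $50,000.00
Next $110,000 at 31.5% = $34,650.00
Remaining $87,917 at 24% = $21,100.08
Fee: $50,000.00 + $34,650.00 + $21,100.08 = $105,750.08
Referral share: 34% of $105,750.08 = $35,955.03; lead counsel retains $105,750.08 − $35,955.03 = $69,795.05.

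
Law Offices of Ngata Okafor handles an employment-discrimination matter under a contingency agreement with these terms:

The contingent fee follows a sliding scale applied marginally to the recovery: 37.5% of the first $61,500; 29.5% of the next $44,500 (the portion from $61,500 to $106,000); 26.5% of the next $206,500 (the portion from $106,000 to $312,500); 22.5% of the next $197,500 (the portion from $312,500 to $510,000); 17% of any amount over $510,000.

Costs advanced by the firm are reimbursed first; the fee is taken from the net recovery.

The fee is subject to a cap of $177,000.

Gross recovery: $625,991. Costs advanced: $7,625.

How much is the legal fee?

$153,772.22

Fee base (net of costs): $625,991 − $7,625 = $618,366
First $61,500 at 37.5% = $23,062.50
Next $44,500 at 29.5% = $13,127.50
Next $206,500 at 26.5% = $54,722.50
Next $197,500 at 22.5% = $44,437.50
Remaining $108,366 at 17% = $18,422.22
Fee: $23,062.50 + $13,127.50 + $54,722.50 + $44,437.50 + $18,422.22 = $153,772.22
$153,772.22 is under the $177,000 cap.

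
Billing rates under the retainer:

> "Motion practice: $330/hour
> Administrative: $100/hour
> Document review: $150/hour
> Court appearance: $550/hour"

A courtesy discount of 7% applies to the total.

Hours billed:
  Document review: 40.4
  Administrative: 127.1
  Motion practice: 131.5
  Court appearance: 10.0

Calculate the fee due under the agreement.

Motion practice: 131.5 × $330 = $43,395.00
Administrative: 127.1 × $100 = $12,710.00
Document review: 40.4 × $150 = $6,060.00
Court appearance: 10.0 × $550 = $5,500.00
Subtotal: $67,665.00
Less 7% discount: −$4,736.55
Total: $67,665.00 − $4,736.55 = $62,928.45

$62,928.45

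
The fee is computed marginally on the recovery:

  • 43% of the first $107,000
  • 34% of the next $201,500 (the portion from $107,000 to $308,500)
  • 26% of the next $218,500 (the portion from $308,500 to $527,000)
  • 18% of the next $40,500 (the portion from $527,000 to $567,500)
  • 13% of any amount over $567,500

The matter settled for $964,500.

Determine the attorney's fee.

$230,230.00

First $107,000 at 43% = $46,010.00
Next $201,500 at 34% = $68,510.00
Next $218,500 at 26% = $56,810.00
Next $40,500 at 18% = $7,290.00
Remaining $397,000 at 13% = $51,610.00
Fee: $46,010.00 + $68,510.00 + $56,810.00 + $7,290.00 + $51,610.00 = $230,230.00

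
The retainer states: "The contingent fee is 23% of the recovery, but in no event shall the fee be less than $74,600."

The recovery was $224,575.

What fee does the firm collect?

23% of $224,575 = $51,652.25
That is below the $74,600 minimum, so the minimum applies.

$74,600.00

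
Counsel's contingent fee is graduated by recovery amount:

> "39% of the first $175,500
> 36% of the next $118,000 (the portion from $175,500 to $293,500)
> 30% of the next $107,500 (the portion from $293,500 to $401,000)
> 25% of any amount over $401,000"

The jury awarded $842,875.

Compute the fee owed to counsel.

First $175,500 at 39% = $68,445.00
Next $118,000 at 36% = $42,480.00
Next $107,500 at 30% = $32,250.00
Remaining $441,875 at 25% = $110,468.75
Fee: $68,445.00 + $42,480.00 + $32,250.00 + $110,468.75 = $253,643.75

$253,643.75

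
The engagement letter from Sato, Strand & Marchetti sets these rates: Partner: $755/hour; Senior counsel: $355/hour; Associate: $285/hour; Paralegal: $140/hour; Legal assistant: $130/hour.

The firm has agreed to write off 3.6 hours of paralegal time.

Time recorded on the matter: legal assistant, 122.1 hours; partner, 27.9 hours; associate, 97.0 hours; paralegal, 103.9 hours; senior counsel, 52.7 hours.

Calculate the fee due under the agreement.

$97,333.00

Partner: 27.9 × $755 = $21,064.50
Senior counsel: 52.7 × $355 = $18,708.50
Associate: 97.0 × $285 = $27,645.00
Paralegal: 103.9 × $140 = $14,546.00
Legal assistant: 122.1 × $130 = $15,873.00
Subtotal: $97,837.00
Write-off: 3.6 × $140 = $504.00
Total: $97,837.00 − $504.00 = $97,333.00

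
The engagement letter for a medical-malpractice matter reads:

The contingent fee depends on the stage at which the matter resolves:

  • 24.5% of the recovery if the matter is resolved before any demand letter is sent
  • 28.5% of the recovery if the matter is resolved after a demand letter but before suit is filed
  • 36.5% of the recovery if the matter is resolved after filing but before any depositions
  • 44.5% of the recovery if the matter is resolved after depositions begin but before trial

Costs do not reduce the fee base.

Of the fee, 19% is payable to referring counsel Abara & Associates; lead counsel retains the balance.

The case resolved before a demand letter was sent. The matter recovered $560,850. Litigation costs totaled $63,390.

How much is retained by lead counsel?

$111,300.68

Fee base is the gross recovery, $560,850; costs are reimbursed separately.
The matter resolved before a demand letter was sent, so the 24.5% rate applies.
$560,850 × 24.5% = $137,408.25
Referral share: 19% of $137,408.25 = $26,107.57; lead counsel retains $137,408.25 − $26,107.57 = $111,300.68.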